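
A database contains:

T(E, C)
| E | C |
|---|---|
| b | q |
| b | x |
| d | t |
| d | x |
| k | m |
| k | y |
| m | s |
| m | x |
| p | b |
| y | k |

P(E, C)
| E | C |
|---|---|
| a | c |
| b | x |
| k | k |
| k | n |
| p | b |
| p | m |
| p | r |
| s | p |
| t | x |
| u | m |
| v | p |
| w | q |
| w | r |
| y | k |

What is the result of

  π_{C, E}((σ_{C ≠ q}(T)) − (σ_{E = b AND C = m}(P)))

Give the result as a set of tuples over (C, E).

Filtering on C ≠ q leaves {(b, x), (d, t), (d, x), (k, m), (k, y), (m, s), (m, x), (p, b), (y, k)}.
Filtering on E = b AND C = m leaves {}.
Taking the difference: {(b, x), (d, t), (d, x), (k, m), (k, y), (m, s), (m, x), (p, b), (y, k)}
π_{C, E} gives {(b, p), (k, y), (m, k), (s, m), (t, d), (x, b), (x, d), (x, m), (y, k)}.

{(b, p), (k, y), (m, k), (s, m), (t, d), (x, b), (x, d), (x, m), (y, k)}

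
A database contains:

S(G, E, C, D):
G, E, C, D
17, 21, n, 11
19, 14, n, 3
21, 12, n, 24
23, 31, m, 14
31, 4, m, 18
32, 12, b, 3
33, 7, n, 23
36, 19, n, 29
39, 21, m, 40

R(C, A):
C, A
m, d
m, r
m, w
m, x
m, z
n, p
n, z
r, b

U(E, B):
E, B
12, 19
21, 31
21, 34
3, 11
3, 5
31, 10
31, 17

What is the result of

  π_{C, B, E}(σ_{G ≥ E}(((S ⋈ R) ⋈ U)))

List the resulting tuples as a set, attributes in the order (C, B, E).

{(m, 31, 21), (m, 34, 21), (n, 19, 12)}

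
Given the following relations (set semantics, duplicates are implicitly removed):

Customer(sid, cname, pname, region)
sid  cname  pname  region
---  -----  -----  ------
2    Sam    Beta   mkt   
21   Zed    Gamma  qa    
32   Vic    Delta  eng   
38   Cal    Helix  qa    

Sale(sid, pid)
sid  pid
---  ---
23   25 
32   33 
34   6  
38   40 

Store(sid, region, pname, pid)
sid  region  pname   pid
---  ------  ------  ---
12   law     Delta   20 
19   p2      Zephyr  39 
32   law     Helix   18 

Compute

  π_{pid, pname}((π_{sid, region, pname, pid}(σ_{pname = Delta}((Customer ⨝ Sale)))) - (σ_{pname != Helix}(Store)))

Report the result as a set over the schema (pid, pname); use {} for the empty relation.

{(33, Delta)}

Customer ⋈ Sale (natural join on sid): {(32, Vic, Delta, eng, 33), (38, Cal, Helix, qa, 40)}
Apply σ_{pname = Delta}; surviving tuples: {(32, Vic, Delta, eng, 33)}
π_{sid, region, pname, pid} gives {(32, eng, Delta, 33)}.
Apply σ_{pname != Helix}; surviving tuples: {(12, law, Delta, 20), (19, p2, Zephyr, 39)}
Difference: {(32, eng, Delta, 33)} with {(12, law, Delta, 20), (19, p2, Zephyr, 39)} → {(32, eng, Delta, 33)}
π_{pid, pname} gives {(33, Delta)}.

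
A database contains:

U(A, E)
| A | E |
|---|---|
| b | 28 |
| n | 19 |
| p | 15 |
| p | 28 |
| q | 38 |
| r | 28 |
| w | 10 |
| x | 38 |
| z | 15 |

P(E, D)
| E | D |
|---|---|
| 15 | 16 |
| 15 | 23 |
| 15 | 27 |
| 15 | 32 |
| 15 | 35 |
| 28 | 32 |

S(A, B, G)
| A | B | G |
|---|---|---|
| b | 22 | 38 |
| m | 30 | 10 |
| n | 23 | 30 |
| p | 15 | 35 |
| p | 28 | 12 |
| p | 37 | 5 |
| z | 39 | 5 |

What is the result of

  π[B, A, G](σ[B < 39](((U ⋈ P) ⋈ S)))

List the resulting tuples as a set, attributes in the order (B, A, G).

{(15, p, 35), (22, b, 38), (28, p, 12), (37, p, 5)}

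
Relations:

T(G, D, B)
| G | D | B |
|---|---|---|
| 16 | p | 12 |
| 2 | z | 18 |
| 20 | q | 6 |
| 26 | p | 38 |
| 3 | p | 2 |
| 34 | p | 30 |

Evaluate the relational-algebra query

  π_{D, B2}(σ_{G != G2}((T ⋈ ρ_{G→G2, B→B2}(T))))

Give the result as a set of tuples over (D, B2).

{(p, 12), (p, 2), (p, 30), (p, 38)}

ρ[G→G2, B→B2]: schema becomes (G2, D, B2); tuples unchanged.
T ⋈ ρ_{G→G2, B→B2}(T) (natural join on D): {(16, p, 12, 16, 12), (16, p, 12, 26, 38), (16, p, 12, 3, 2), (16, p, 12, 34, 30), (2, z, 18, 2, 18), (20, q, 6, 20, 6), (26, p, 38, 16, 12), (26, p, 38, 26, 38), (26, p, 38, 3, 2), (26, p, 38, 34, 30), (3, p, 2, 16, 12), (3, p, 2, 26, 38), (3, p, 2, 3, 2), (3, p, 2, 34, 30), (34, p, 30, 16, 12), (34, p, 30, 26, 38), (34, p, 30, 3, 2), (34, p, 30, 34, 30)}
Selection G != G2: {(16, p, 12, 26, 38), (16, p, 12, 3, 2), (16, p, 12, 34, 30), (26, p, 38, 16, 12), (26, p, 38, 3, 2), (26, p, 38, 34, 30), (3, p, 2, 16, 12), (3, p, 2, 26, 38), (3, p, 2, 34, 30), (34, p, 30, 16, 12), (34, p, 30, 26, 38), (34, p, 30, 3, 2)}
Projecting to D, B2 (8 duplicate(s) eliminated): {(p, 12), (p, 2), (p, 30), (p, 38)}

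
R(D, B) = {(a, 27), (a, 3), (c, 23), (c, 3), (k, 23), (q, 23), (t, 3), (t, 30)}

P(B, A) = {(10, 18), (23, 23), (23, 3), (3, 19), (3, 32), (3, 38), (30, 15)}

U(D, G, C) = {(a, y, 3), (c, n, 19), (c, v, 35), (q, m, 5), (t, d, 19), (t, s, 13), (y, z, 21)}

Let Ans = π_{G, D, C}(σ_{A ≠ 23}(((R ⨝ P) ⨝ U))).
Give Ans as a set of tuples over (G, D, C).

{(d, t, 19), (m, q, 5), (n, c, 19), (s, t, 13), (v, c, 35), (y, a, 3)}

R ⋈ P (natural join on B): {(a, 3, 19), (a, 3, 32), (a, 3, 38), (c, 23, 23), (c, 23, 3), (c, 3, 19), (c, 3, 32), (c, 3, 38), (k, 23, 23), (k, 23, 3), (q, 23, 23), (q, 23, 3), (t, 3, 19), (t, 3, 32), (t, 3, 38), (t, 30, 15)}
(R ⨝ P) ⋈ U (natural join on D): {(a, 3, 19, y, 3), (a, 3, 32, y, 3), (a, 3, 38, y, 3), (c, 23, 23, n, 19), (c, 23, 23, v, 35), (c, 23, 3, n, 19), (c, 23, 3, v, 35), (c, 3, 19, n, 19), (c, 3, 19, v, 35), (c, 3, 32, n, 19), (c, 3, 32, v, 35), (c, 3, 38, n, 19), (c, 3, 38, v, 35), (q, 23, 23, m, 5), (q, 23, 3, m, 5), (t, 3, 19, d, 19), (t, 3, 19, s, 13), (t, 3, 32, d, 19), (t, 3, 32, s, 13), (t, 3, 38, d, 19), (t, 3, 38, s, 13), (t, 30, 15, d, 19), (t, 30, 15, s, 13)}
σ[A ≠ 23]: keep tuples satisfying A ≠ 23 → {(a, 3, 19, y, 3), (a, 3, 32, y, 3), (a, 3, 38, y, 3), (c, 23, 3, n, 19), (c, 23, 3, v, 35), (c, 3, 19, n, 19), (c, 3, 19, v, 35), (c, 3, 32, n, 19), (c, 3, 32, v, 35), (c, 3, 38, n, 19), (c, 3, 38, v, 35), (q, 23, 3, m, 5), (t, 3, 19, d, 19), (t, 3, 19, s, 13), (t, 3, 32, d, 19), (t, 3, 32, s, 13), (t, 3, 38, d, 19), (t, 3, 38, s, 13), (t, 30, 15, d, 19), (t, 30, 15, s, 13)}
π[G, D, C]: project onto (G, D, C) (14 duplicate(s) eliminated) → {(d, t, 19), (m, q, 5), (n, c, 19), (s, t, 13), (v, c, 35), (y, a, 3)}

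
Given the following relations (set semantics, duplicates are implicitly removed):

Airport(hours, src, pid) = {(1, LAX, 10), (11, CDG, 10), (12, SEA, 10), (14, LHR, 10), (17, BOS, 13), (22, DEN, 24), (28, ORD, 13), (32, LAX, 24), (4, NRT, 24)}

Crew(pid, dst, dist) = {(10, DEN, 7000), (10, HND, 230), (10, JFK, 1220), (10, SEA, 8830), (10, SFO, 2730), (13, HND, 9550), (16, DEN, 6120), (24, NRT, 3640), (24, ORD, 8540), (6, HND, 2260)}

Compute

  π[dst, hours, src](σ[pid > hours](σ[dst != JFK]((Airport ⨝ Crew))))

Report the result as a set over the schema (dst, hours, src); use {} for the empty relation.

Airport ⋈ Crew (natural join on pid): {(1, LAX, 10, DEN, 7000), (1, LAX, 10, HND, 230), (1, LAX, 10, JFK, 1220), (1, LAX, 10, SEA, 8830), (1, LAX, 10, SFO, 2730), (11, CDG, 10, DEN, 7000), (11, CDG, 10, HND, 230), (11, CDG, 10, JFK, 1220), (11, CDG, 10, SEA, 8830), (11, CDG, 10, SFO, 2730), (12, SEA, 10, DEN, 7000), (12, SEA, 10, HND, 230), (12, SEA, 10, JFK, 1220), (12, SEA, 10, SEA, 8830), (12, SEA, 10, SFO, 2730), (14, LHR, 10, DEN, 7000), (14, LHR, 10, HND, 230), (14, LHR, 10, JFK, 1220), (14, LHR, 10, SEA, 8830), (14, LHR, 10, SFO, 2730), (17, BOS, 13, HND, 9550), (22, DEN, 24, NRT, 3640), (22, DEN, 24, ORD, 8540), (28, ORD, 13, HND, 9550), (32, LAX, 24, NRT, 3640), (32, LAX, 24, ORD, 8540), (4, NRT, 24, NRT, 3640), (4, NRT, 24, ORD, 8540)}
Filtering on dst != JFK leaves {(1, LAX, 10, DEN, 7000), (1, LAX, 10, HND, 230), (1, LAX, 10, SEA, 8830), (1, LAX, 10, SFO, 2730), (11, CDG, 10, DEN, 7000), (11, CDG, 10, HND, 230), (11, CDG, 10, SEA, 8830), (11, CDG, 10, SFO, 2730), (12, SEA, 10, DEN, 7000), (12, SEA, 10, HND, 230), (12, SEA, 10, SEA, 8830), (12, SEA, 10, SFO, 2730), (14, LHR, 10, DEN, 7000), (14, LHR, 10, HND, 230), (14, LHR, 10, SEA, 8830), (14, LHR, 10, SFO, 2730), (17, BOS, 13, HND, 9550), (22, DEN, 24, NRT, 3640), (22, DEN, 24, ORD, 8540), (28, ORD, 13, HND, 9550), (32, LAX, 24, NRT, 3640), (32, LAX, 24, ORD, 8540), (4, NRT, 24, NRT, 3640), (4, NRT, 24, ORD, 8540)}.
Filtering on pid > hours leaves {(1, LAX, 10, DEN, 7000), (1, LAX, 10, HND, 230), (1, LAX, 10, SEA, 8830), (1, LAX, 10, SFO, 2730), (22, DEN, 24, NRT, 3640), (22, DEN, 24, ORD, 8540), (4, NRT, 24, NRT, 3640), (4, NRT, 24, ORD, 8540)}.
π[dst, hours, src]: project onto (dst, hours, src) → {(DEN, 1, LAX), (HND, 1, LAX), (NRT, 22, DEN), (NRT, 4, NRT), (ORD, 22, DEN), (ORD, 4, NRT), (SEA, 1, LAX), (SFO, 1, LAX)}

{(DEN, 1, LAX), (HND, 1, LAX), (NRT, 22, DEN), (NRT, 4, NRT), (ORD, 22, DEN), (ORD, 4, NRT), (SEA, 1, LAX), (SFO, 1, LAX)}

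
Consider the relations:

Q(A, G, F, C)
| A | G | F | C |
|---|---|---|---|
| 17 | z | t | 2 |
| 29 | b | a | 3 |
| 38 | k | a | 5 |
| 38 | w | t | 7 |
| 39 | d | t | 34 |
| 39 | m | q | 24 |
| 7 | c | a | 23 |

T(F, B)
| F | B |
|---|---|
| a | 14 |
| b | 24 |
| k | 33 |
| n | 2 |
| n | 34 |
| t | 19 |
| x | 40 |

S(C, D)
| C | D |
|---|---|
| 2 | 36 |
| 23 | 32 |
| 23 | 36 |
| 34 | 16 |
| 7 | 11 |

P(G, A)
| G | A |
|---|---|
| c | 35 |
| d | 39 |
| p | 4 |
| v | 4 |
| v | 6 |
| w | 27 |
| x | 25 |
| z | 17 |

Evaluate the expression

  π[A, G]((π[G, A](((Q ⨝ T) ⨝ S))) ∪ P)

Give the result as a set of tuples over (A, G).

{(17, z), (25, x), (27, w), (35, c), (38, w), (39, d), (4, p), (4, v), (6, v), (7, c)}

Natural join on F: {(17, z, t, 2, 19), (29, b, a, 3, 14), (38, k, a, 5, 14), (38, w, t, 7, 19), (39, d, t, 34, 19), (7, c, a, 23, 14)}
Natural join on C: {(17, z, t, 2, 19, 36), (38, w, t, 7, 19, 11), (39, d, t, 34, 19, 16), (7, c, a, 23, 14, 32), (7, c, a, 23, 14, 36)}
Keep only column(s) G, A (1 duplicate(s) eliminated): {(c, 7), (d, 39), (w, 38), (z, 17)}
Union: {(c, 7), (d, 39), (w, 38), (z, 17)} with {(c, 35), (d, 39), (p, 4), (v, 4), (v, 6), (w, 27), (x, 25), (z, 17)} → {(c, 35), (c, 7), (d, 39), (p, 4), (v, 4), (v, 6), (w, 27), (w, 38), (x, 25), (z, 17)}
Keep only column(s) A, G: {(17, z), (25, x), (27, w), (35, c), (38, w), (39, d), (4, p), (4, v), (6, v), (7, c)}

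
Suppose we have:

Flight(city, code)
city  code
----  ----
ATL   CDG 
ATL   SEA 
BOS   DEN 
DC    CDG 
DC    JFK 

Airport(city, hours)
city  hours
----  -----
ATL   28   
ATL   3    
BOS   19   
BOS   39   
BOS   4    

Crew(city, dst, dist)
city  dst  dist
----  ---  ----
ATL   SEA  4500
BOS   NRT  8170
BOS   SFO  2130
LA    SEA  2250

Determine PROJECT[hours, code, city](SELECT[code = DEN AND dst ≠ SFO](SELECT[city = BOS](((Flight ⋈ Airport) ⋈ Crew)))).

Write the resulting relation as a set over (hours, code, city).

Joining Flight and Airport on city yields {(ATL, CDG, 28), (ATL, CDG, 3), (ATL, SEA, 28), (ATL, SEA, 3), (BOS, DEN, 19), (BOS, DEN, 39), (BOS, DEN, 4)}.
Joining (Flight ⋈ Airport) and Crew on city yields {(ATL, CDG, 28, SEA, 4500), (ATL, CDG, 3, SEA, 4500), (ATL, SEA, 28, SEA, 4500), (ATL, SEA, 3, SEA, 4500), (BOS, DEN, 19, NRT, 8170), (BOS, DEN, 19, SFO, 2130), (BOS, DEN, 39, NRT, 8170), (BOS, DEN, 39, SFO, 2130), (BOS, DEN, 4, NRT, 8170), (BOS, DEN, 4, SFO, 2130)}.
σ[city = BOS]: keep tuples satisfying city = BOS → {(BOS, DEN, 19, NRT, 8170), (BOS, DEN, 19, SFO, 2130), (BOS, DEN, 39, NRT, 8170), (BOS, DEN, 39, SFO, 2130), (BOS, DEN, 4, NRT, 8170), (BOS, DEN, 4, SFO, 2130)}
σ[code = DEN AND dst ≠ SFO]: keep tuples satisfying code = DEN AND dst ≠ SFO → {(BOS, DEN, 19, NRT, 8170), (BOS, DEN, 39, NRT, 8170), (BOS, DEN, 4, NRT, 8170)}
Projecting to hours, code, city: {(19, DEN, BOS), (39, DEN, BOS), (4, DEN, BOS)}

{(19, DEN, BOS), (39, DEN, BOS), (4, DEN, BOS)}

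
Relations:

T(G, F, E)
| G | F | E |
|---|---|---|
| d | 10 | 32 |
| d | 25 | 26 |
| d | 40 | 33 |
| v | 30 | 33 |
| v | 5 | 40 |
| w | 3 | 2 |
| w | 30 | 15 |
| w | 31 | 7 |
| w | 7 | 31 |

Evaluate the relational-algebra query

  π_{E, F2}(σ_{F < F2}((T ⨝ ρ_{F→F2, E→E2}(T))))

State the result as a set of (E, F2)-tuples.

{(15, 31), (2, 30), (2, 31), (2, 7), (26, 40), (31, 30), (31, 31), (32, 25), (32, 40), (40, 30)}

ρ[F→F2, E→E2]: schema becomes (G, F2, E2); tuples unchanged.
T ⋈ ρ_{F→F2, E→E2}(T) (natural join on G): {(d, 10, 32, 10, 32), (d, 10, 32, 25, 26), (d, 10, 32, 40, 33), (d, 25, 26, 10, 32), (d, 25, 26, 25, 26), (d, 25, 26, 40, 33), (d, 40, 33, 10, 32), (d, 40, 33, 25, 26), (d, 40, 33, 40, 33), (v, 30, 33, 30, 33), (v, 30, 33, 5, 40), (v, 5, 40, 30, 33), (v, 5, 40, 5, 40), (w, 3, 2, 3, 2), (w, 3, 2, 30, 15), (w, 3, 2, 31, 7), (w, 3, 2, 7, 31), (w, 30, 15, 3, 2), (w, 30, 15, 30, 15), (w, 30, 15, 31, 7), (w, 30, 15, 7, 31), (w, 31, 7, 3, 2), (w, 31, 7, 30, 15), (w, 31, 7, 31, 7), (w, 31, 7, 7, 31), (w, 7, 31, 3, 2), (w, 7, 31, 30, 15), (w, 7, 31, 31, 7), (w, 7, 31, 7, 31)}
Apply σ_{F < F2}; surviving tuples: {(d, 10, 32, 25, 26), (d, 10, 32, 40, 33), (d, 25, 26, 40, 33), (v, 5, 40, 30, 33), (w, 3, 2, 30, 15), (w, 3, 2, 31, 7), (w, 3, 2, 7, 31), (w, 30, 15, 31, 7), (w, 7, 31, 30, 15), (w, 7, 31, 31, 7)}
π[E, F2]: project onto (E, F2) → {(15, 31), (2, 30), (2, 31), (2, 7), (26, 40), (31, 30), (31, 31), (32, 25), (32, 40), (40, 30)}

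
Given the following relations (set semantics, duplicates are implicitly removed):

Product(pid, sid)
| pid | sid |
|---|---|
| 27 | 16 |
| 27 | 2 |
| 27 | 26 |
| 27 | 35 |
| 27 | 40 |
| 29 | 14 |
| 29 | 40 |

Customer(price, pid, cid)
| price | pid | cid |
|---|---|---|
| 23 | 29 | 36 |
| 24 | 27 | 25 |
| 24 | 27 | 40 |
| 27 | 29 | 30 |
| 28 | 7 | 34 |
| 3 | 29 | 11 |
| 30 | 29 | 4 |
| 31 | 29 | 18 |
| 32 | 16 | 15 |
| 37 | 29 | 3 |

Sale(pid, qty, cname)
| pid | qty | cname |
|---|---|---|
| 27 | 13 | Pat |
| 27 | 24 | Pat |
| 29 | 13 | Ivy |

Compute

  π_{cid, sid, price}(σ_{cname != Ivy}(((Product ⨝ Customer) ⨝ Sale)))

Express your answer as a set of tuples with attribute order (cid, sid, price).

{(25, 16, 24), (25, 2, 24), (25, 26, 24), (25, 35, 24), (25, 40, 24), (40, 16, 24), (40, 2, 24), (40, 26, 24), (40, 35, 24), (40, 40, 24)}

Product ⋈ Customer (natural join on pid): {(27, 16, 24, 25), (27, 16, 24, 40), (27, 2, 24, 25), (27, 2, 24, 40), (27, 26, 24, 25), (27, 26, 24, 40), (27, 35, 24, 25), (27, 35, 24, 40), (27, 40, 24, 25), (27, 40, 24, 40), (29, 14, 23, 36), (29, 14, 27, 30), (29, 14, 3, 11), (29, 14, 30, 4), (29, 14, 31, 18), (29, 14, 37, 3), (29, 40, 23, 36), (29, 40, 27, 30), (29, 40, 3, 11), (29, 40, 30, 4), (29, 40, 31, 18), (29, 40, 37, 3)}
(Product ⨝ Customer) ⋈ Sale (natural join on pid): {(27, 16, 24, 25, 13, Pat), (27, 16, 24, 25, 24, Pat), (27, 16, 24, 40, 13, Pat), (27, 16, 24, 40, 24, Pat), (27, 2, 24, 25, 13, Pat), (27, 2, 24, 25, 24, Pat), (27, 2, 24, 40, 13, Pat), (27, 2, 24, 40, 24, Pat), (27, 26, 24, 25, 13, Pat), (27, 26, 24, 25, 24, Pat), (27, 26, 24, 40, 13, Pat), (27, 26, 24, 40, 24, Pat), (27, 35, 24, 25, 13, Pat), (27, 35, 24, 25, 24, Pat), (27, 35, 24, 40, 13, Pat), (27, 35, 24, 40, 24, Pat), (27, 40, 24, 25, 13, Pat), (27, 40, 24, 25, 24, Pat), (27, 40, 24, 40, 13, Pat), (27, 40, 24, 40, 24, Pat), (29, 14, 23, 36, 13, Ivy), (29, 14, 27, 30, 13, Ivy), (29, 14, 3, 11, 13, Ivy), (29, 14, 30, 4, 13, Ivy), (29, 14, 31, 18, 13, Ivy), (29, 14, 37, 3, 13, Ivy), (29, 40, 23, 36, 13, Ivy), (29, 40, 27, 30, 13, Ivy), (29, 40, 3, 11, 13, Ivy), (29, 40, 30, 4, 13, Ivy), (29, 40, 31, 18, 13, Ivy), (29, 40, 37, 3, 13, Ivy)}
Filtering on cname != Ivy leaves {(27, 16, 24, 25, 13, Pat), (27, 16, 24, 25, 24, Pat), (27, 16, 24, 40, 13, Pat), (27, 16, 24, 40, 24, Pat), (27, 2, 24, 25, 13, Pat), (27, 2, 24, 25, 24, Pat), (27, 2, 24, 40, 13, Pat), (27, 2, 24, 40, 24, Pat), (27, 26, 24, 25, 13, Pat), (27, 26, 24, 25, 24, Pat), (27, 26, 24, 40, 13, Pat), (27, 26, 24, 40, 24, Pat), (27, 35, 24, 25, 13, Pat), (27, 35, 24, 25, 24, Pat), (27, 35, 24, 40, 13, Pat), (27, 35, 24, 40, 24, Pat), (27, 40, 24, 25, 13, Pat), (27, 40, 24, 25, 24, Pat), (27, 40, 24, 40, 13, Pat), (27, 40, 24, 40, 24, Pat)}.
Keep only column(s) cid, sid, price (10 duplicate(s) eliminated): {(25, 16, 24), (25, 2, 24), (25, 26, 24), (25, 35, 24), (25, 40, 24), (40, 16, 24), (40, 2, 24), (40, 26, 24), (40, 35, 24), (40, 40, 24)}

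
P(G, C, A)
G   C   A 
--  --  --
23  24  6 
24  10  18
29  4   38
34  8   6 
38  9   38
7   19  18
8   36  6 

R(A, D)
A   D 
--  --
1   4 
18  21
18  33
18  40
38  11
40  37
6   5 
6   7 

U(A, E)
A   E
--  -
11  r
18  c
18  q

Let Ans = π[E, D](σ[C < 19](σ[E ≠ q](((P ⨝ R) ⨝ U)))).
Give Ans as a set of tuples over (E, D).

{(c, 21), (c, 33), (c, 40)}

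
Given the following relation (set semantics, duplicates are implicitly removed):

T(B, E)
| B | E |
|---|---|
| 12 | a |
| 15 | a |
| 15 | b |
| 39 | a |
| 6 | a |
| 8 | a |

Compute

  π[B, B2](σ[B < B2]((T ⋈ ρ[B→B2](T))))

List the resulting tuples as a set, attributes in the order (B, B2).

{(12, 15), (12, 39), (15, 39), (6, 12), (6, 15), (6, 39), (6, 8), (8, 12), (8, 15), (8, 39)}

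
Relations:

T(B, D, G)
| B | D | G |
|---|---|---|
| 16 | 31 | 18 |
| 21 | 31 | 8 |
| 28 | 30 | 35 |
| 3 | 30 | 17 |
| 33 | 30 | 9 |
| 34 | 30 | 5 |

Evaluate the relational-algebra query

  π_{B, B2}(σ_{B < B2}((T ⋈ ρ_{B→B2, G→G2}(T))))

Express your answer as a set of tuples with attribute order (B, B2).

{(16, 21), (28, 33), (28, 34), (3, 28), (3, 33), (3, 34), (33, 34)}

ρ[B→B2, G→G2]: schema becomes (B2, D, G2); tuples unchanged.
Natural join on D: {(16, 31, 18, 16, 18), (16, 31, 18, 21, 8), (21, 31, 8, 16, 18), (21, 31, 8, 21, 8), (28, 30, 35, 28, 35), (28, 30, 35, 3, 17), (28, 30, 35, 33, 9), (28, 30, 35, 34, 5), (3, 30, 17, 28, 35), (3, 30, 17, 3, 17), (3, 30, 17, 33, 9), (3, 30, 17, 34, 5), (33, 30, 9, 28, 35), (33, 30, 9, 3, 17), (33, 30, 9, 33, 9), (33, 30, 9, 34, 5), (34, 30, 5, 28, 35), (34, 30, 5, 3, 17), (34, 30, 5, 33, 9), (34, 30, 5, 34, 5)}
Apply σ_{B < B2}; surviving tuples: {(16, 31, 18, 21, 8), (28, 30, 35, 33, 9), (28, 30, 35, 34, 5), (3, 30, 17, 28, 35), (3, 30, 17, 33, 9), (3, 30, 17, 34, 5), (33, 30, 9, 34, 5)}
Projecting to B, B2: {(16, 21), (28, 33), (28, 34), (3, 28), (3, 33), (3, 34), (33, 34)}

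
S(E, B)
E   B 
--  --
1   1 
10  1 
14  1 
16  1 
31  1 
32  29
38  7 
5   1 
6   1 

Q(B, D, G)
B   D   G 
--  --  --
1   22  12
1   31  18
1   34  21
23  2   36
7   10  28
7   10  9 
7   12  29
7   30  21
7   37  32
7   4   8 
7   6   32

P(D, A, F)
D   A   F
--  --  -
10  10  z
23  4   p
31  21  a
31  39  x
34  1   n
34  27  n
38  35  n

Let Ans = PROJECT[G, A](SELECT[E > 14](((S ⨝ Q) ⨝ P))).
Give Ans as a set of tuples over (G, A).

{(18, 21), (18, 39), (21, 1), (21, 27), (28, 10), (9, 10)}

S ⋈ Q (natural join on B): {(1, 1, 22, 12), (1, 1, 31, 18), (1, 1, 34, 21), (10, 1, 22, 12), (10, 1, 31, 18), (10, 1, 34, 21), (14, 1, 22, 12), (14, 1, 31, 18), (14, 1, 34, 21), (16, 1, 22, 12), (16, 1, 31, 18), (16, 1, 34, 21), (31, 1, 22, 12), (31, 1, 31, 18), (31, 1, 34, 21), (38, 7, 10, 28), (38, 7, 10, 9), (38, 7, 12, 29), (38, 7, 30, 21), (38, 7, 37, 32), (38, 7, 4, 8), (38, 7, 6, 32), (5, 1, 22, 12), (5, 1, 31, 18), (5, 1, 34, 21), (6, 1, 22, 12), (6, 1, 31, 18), (6, 1, 34, 21)}
(S ⨝ Q) ⋈ P (natural join on D): {(1, 1, 31, 18, 21, a), (1, 1, 31, 18, 39, x), (1, 1, 34, 21, 1, n), (1, 1, 34, 21, 27, n), (10, 1, 31, 18, 21, a), (10, 1, 31, 18, 39, x), (10, 1, 34, 21, 1, n), (10, 1, 34, 21, 27, n), (14, 1, 31, 18, 21, a), (14, 1, 31, 18, 39, x), (14, 1, 34, 21, 1, n), (14, 1, 34, 21, 27, n), (16, 1, 31, 18, 21, a), (16, 1, 31, 18, 39, x), (16, 1, 34, 21, 1, n), (16, 1, 34, 21, 27, n), (31, 1, 31, 18, 21, a), (31, 1, 31, 18, 39, x), (31, 1, 34, 21, 1, n), (31, 1, 34, 21, 27, n), (38, 7, 10, 28, 10, z), (38, 7, 10, 9, 10, z), (5, 1, 31, 18, 21, a), (5, 1, 31, 18, 39, x), (5, 1, 34, 21, 1, n), (5, 1, 34, 21, 27, n), (6, 1, 31, 18, 21, a), (6, 1, 31, 18, 39, x), (6, 1, 34, 21, 1, n), (6, 1, 34, 21, 27, n)}
Apply σ_{E > 14}; surviving tuples: {(16, 1, 31, 18, 21, a), (16, 1, 31, 18, 39, x), (16, 1, 34, 21, 1, n), (16, 1, 34, 21, 27, n), (31, 1, 31, 18, 21, a), (31, 1, 31, 18, 39, x), (31, 1, 34, 21, 1, n), (31, 1, 34, 21, 27, n), (38, 7, 10, 28, 10, z), (38, 7, 10, 9, 10, z)}
π[G, A]: project onto (G, A) (4 duplicate(s) eliminated) → {(18, 21), (18, 39), (21, 1), (21, 27), (28, 10), (9, 10)}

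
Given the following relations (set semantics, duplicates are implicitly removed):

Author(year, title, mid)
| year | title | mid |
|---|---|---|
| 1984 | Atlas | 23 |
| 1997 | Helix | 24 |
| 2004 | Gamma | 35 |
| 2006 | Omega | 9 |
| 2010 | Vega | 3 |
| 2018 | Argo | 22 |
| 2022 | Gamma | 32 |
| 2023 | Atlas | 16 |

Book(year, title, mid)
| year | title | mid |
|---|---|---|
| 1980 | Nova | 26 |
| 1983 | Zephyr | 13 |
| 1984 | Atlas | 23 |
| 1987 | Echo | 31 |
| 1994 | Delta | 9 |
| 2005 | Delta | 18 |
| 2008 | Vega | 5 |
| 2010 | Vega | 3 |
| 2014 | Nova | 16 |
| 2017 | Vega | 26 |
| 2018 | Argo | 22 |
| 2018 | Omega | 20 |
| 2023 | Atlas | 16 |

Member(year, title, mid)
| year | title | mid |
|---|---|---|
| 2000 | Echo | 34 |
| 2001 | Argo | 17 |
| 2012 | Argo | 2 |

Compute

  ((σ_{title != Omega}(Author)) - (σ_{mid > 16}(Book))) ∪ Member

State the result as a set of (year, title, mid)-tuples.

{(1997, Helix, 24), (2000, Echo, 34), (2001, Argo, 17), (2004, Gamma, 35), (2010, Vega, 3), (2012, Argo, 2), (2022, Gamma, 32), (2023, Atlas, 16)}

σ[title != Omega]: keep tuples satisfying title != Omega → {(1984, Atlas, 23), (1997, Helix, 24), (2004, Gamma, 35), (2010, Vega, 3), (2018, Argo, 22), (2022, Gamma, 32), (2023, Atlas, 16)}
σ[mid > 16]: keep tuples satisfying mid > 16 → {(1980, Nova, 26), (1984, Atlas, 23), (1987, Echo, 31), (2005, Delta, 18), (2017, Vega, 26), (2018, Argo, 22), (2018, Omega, 20)}
Taking the difference: {(1997, Helix, 24), (2004, Gamma, 35), (2010, Vega, 3), (2022, Gamma, 32), (2023, Atlas, 16)}
Taking the union: {(1997, Helix, 24), (2000, Echo, 34), (2001, Argo, 17), (2004, Gamma, 35), (2010, Vega, 3), (2012, Argo, 2), (2022, Gamma, 32), (2023, Atlas, 16)}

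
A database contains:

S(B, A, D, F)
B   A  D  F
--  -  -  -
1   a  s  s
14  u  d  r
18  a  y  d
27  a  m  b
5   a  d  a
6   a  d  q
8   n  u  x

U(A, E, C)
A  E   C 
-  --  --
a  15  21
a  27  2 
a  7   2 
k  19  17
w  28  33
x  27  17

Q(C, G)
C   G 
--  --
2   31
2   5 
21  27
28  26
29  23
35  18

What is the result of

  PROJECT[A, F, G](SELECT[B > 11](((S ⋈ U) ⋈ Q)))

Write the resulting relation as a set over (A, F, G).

S ⋈ U (natural join on A): {(1, a, s, s, 15, 21), (1, a, s, s, 27, 2), (1, a, s, s, 7, 2), (18, a, y, d, 15, 21), (18, a, y, d, 27, 2), (18, a, y, d, 7, 2), (27, a, m, b, 15, 21), (27, a, m, b, 27, 2), (27, a, m, b, 7, 2), (5, a, d, a, 15, 21), (5, a, d, a, 27, 2), (5, a, d, a, 7, 2), (6, a, d, q, 15, 21), (6, a, d, q, 27, 2), (6, a, d, q, 7, 2)}
(S ⋈ U) ⋈ Q (natural join on C): {(1, a, s, s, 15, 21, 27), (1, a, s, s, 27, 2, 31), (1, a, s, s, 27, 2, 5), (1, a, s, s, 7, 2, 31), (1, a, s, s, 7, 2, 5), (18, a, y, d, 15, 21, 27), (18, a, y, d, 27, 2, 31), (18, a, y, d, 27, 2, 5), (18, a, y, d, 7, 2, 31), (18, a, y, d, 7, 2, 5), (27, a, m, b, 15, 21, 27), (27, a, m, b, 27, 2, 31), (27, a, m, b, 27, 2, 5), (27, a, m, b, 7, 2, 31), (27, a, m, b, 7, 2, 5), (5, a, d, a, 15, 21, 27), (5, a, d, a, 27, 2, 31), (5, a, d, a, 27, 2, 5), (5, a, d, a, 7, 2, 31), (5, a, d, a, 7, 2, 5), (6, a, d, q, 15, 21, 27), (6, a, d, q, 27, 2, 31), (6, a, d, q, 27, 2, 5), (6, a, d, q, 7, 2, 31), (6, a, d, q, 7, 2, 5)}
Apply σ_{B > 11}; surviving tuples: {(18, a, y, d, 15, 21, 27), (18, a, y, d, 27, 2, 31), (18, a, y, d, 27, 2, 5), (18, a, y, d, 7, 2, 31), (18, a, y, d, 7, 2, 5), (27, a, m, b, 15, 21, 27), (27, a, m, b, 27, 2, 31), (27, a, m, b, 27, 2, 5), (27, a, m, b, 7, 2, 31), (27, a, m, b, 7, 2, 5)}
Keep only column(s) A, F, G (4 duplicate(s) eliminated): {(a, b, 27), (a, b, 31), (a, b, 5), (a, d, 27), (a, d, 31), (a, d, 5)}

{(a, b, 27), (a, b, 31), (a, b, 5), (a, d, 27), (a, d, 31), (a, d, 5)}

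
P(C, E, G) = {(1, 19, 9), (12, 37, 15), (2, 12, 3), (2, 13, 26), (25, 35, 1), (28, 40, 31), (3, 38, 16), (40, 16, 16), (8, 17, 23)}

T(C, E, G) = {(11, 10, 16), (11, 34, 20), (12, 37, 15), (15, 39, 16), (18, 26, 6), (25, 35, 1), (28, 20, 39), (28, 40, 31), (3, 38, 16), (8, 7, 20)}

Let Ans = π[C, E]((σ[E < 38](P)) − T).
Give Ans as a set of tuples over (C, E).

{(1, 19), (2, 12), (2, 13), (40, 16), (8, 17)}

σ[E < 38]: keep tuples satisfying E < 38 → {(1, 19, 9), (12, 37, 15), (2, 12, 3), (2, 13, 26), (25, 35, 1), (40, 16, 16), (8, 17, 23)}
Set difference of the two operands is {(1, 19, 9), (2, 12, 3), (2, 13, 26), (40, 16, 16), (8, 17, 23)}.
Keep only column(s) C, E: {(1, 19), (2, 12), (2, 13), (40, 16), (8, 17)}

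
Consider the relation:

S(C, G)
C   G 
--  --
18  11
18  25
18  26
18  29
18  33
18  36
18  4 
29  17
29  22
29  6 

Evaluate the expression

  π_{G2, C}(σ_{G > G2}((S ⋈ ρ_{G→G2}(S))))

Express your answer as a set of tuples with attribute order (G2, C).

ρ[G→G2]: schema becomes (C, G2); tuples unchanged.
S ⋈ ρ_{G→G2}(S) (natural join on C): {(18, 11, 11), (18, 11, 25), (18, 11, 26), (18, 11, 29), (18, 11, 33), (18, 11, 36), (18, 11, 4), (18, 25, 11), (18, 25, 25), (18, 25, 26), (18, 25, 29), (18, 25, 33), (18, 25, 36), (18, 25, 4), (18, 26, 11), (18, 26, 25), (18, 26, 26), (18, 26, 29), (18, 26, 33), (18, 26, 36), (18, 26, 4), (18, 29, 11), (18, 29, 25), (18, 29, 26), (18, 29, 29), (18, 29, 33), (18, 29, 36), (18, 29, 4), (18, 33, 11), (18, 33, 25), (18, 33, 26), (18, 33, 29), (18, 33, 33), (18, 33, 36), (18, 33, 4), (18, 36, 11), (18, 36, 25), (18, 36, 26), (18, 36, 29), (18, 36, 33), (18, 36, 36), (18, 36, 4), (18, 4, 11), (18, 4, 25), (18, 4, 26), (18, 4, 29), (18, 4, 33), (18, 4, 36), (18, 4, 4), (29, 17, 17), (29, 17, 22), (29, 17, 6), (29, 22, 17), (29, 22, 22), (29, 22, 6), (29, 6, 17), (29, 6, 22), (29, 6, 6)}
σ[G > G2]: keep tuples satisfying G > G2 → {(18, 11, 4), (18, 25, 11), (18, 25, 4), (18, 26, 11), (18, 26, 25), (18, 26, 4), (18, 29, 11), (18, 29, 25), (18, 29, 26), (18, 29, 4), (18, 33, 11), (18, 33, 25), (18, 33, 26), (18, 33, 29), (18, 33, 4), (18, 36, 11), (18, 36, 25), (18, 36, 26), (18, 36, 29), (18, 36, 33), (18, 36, 4), (29, 17, 6), (29, 22, 17), (29, 22, 6)}
Projecting to G2, C (16 duplicate(s) eliminated): {(11, 18), (17, 29), (25, 18), (26, 18), (29, 18), (33, 18), (4, 18), (6, 29)}

{(11, 18), (17, 29), (25, 18), (26, 18), (29, 18), (33, 18), (4, 18), (6, 29)}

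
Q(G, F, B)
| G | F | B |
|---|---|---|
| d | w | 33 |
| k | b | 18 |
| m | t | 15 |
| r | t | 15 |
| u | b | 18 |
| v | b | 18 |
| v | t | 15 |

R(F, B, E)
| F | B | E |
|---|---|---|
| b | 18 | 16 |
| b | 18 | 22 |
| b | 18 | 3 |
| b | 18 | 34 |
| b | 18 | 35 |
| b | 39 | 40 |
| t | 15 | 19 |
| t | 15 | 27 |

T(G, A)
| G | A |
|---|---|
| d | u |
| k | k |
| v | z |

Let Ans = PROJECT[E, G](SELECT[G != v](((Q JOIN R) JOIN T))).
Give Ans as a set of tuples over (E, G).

Natural join on F, B: {(k, b, 18, 16), (k, b, 18, 22), (k, b, 18, 3), (k, b, 18, 34), (k, b, 18, 35), (m, t, 15, 19), (m, t, 15, 27), (r, t, 15, 19), (r, t, 15, 27), (u, b, 18, 16), (u, b, 18, 22), (u, b, 18, 3), (u, b, 18, 34), (u, b, 18, 35), (v, b, 18, 16), (v, b, 18, 22), (v, b, 18, 3), (v, b, 18, 34), (v, b, 18, 35), (v, t, 15, 19), (v, t, 15, 27)}
Natural join on G: {(k, b, 18, 16, k), (k, b, 18, 22, k), (k, b, 18, 3, k), (k, b, 18, 34, k), (k, b, 18, 35, k), (v, b, 18, 16, z), (v, b, 18, 22, z), (v, b, 18, 3, z), (v, b, 18, 34, z), (v, b, 18, 35, z), (v, t, 15, 19, z), (v, t, 15, 27, z)}
Apply σ_{G != v}; surviving tuples: {(k, b, 18, 16, k), (k, b, 18, 22, k), (k, b, 18, 3, k), (k, b, 18, 34, k), (k, b, 18, 35, k)}
Projecting to E, G: {(16, k), (22, k), (3, k), (34, k), (35, k)}

{(16, k), (22, k), (3, k), (34, k), (35, k)}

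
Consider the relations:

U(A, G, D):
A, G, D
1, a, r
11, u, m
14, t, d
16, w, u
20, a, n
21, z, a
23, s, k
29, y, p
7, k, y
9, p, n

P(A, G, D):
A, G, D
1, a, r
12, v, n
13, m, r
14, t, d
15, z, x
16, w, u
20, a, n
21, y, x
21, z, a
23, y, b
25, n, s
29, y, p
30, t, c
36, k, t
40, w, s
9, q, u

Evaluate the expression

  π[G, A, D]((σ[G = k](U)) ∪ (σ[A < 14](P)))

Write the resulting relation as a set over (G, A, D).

Apply σ_{G = k}; surviving tuples: {(7, k, y)}
Apply σ_{A < 14}; surviving tuples: {(1, a, r), (12, v, n), (13, m, r), (9, q, u)}
Set union of the two operands is {(1, a, r), (12, v, n), (13, m, r), (7, k, y), (9, q, u)}.
π_{G, A, D} gives {(a, 1, r), (k, 7, y), (m, 13, r), (q, 9, u), (v, 12, n)}.

{(a, 1, r), (k, 7, y), (m, 13, r), (q, 9, u), (v, 12, n)}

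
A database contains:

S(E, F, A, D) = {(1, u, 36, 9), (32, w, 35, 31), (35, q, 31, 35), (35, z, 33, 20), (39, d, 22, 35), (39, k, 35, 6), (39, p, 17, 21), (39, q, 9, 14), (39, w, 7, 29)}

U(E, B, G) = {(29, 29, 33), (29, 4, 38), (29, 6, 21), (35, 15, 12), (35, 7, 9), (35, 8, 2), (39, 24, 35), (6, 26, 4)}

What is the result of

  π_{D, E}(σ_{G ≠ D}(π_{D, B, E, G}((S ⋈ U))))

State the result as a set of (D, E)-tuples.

{(14, 39), (20, 35), (21, 39), (29, 39), (35, 35), (6, 39)}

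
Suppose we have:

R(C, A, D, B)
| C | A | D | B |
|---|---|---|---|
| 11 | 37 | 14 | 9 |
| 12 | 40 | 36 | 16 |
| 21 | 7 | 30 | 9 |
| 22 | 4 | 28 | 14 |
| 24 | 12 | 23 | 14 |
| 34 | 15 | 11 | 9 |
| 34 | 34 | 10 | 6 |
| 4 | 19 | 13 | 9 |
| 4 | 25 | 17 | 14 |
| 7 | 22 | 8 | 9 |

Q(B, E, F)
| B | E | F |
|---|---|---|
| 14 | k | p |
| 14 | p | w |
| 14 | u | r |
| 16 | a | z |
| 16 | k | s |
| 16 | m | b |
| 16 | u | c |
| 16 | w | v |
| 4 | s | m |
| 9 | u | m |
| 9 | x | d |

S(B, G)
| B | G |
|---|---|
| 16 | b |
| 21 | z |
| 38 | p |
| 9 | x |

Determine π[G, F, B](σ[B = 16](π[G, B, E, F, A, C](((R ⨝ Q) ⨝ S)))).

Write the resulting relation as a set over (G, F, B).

Joining R and Q on B yields {(11, 37, 14, 9, u, m), (11, 37, 14, 9, x, d), (12, 40, 36, 16, a, z), (12, 40, 36, 16, k, s), (12, 40, 36, 16, m, b), (12, 40, 36, 16, u, c), (12, 40, 36, 16, w, v), (21, 7, 30, 9, u, m), (21, 7, 30, 9, x, d), (22, 4, 28, 14, k, p), (22, 4, 28, 14, p, w), (22, 4, 28, 14, u, r), (24, 12, 23, 14, k, p), (24, 12, 23, 14, p, w), (24, 12, 23, 14, u, r), (34, 15, 11, 9, u, m), (34, 15, 11, 9, x, d), (4, 19, 13, 9, u, m), (4, 19, 13, 9, x, d), (4, 25, 17, 14, k, p), (4, 25, 17, 14, p, w), (4, 25, 17, 14, u, r), (7, 22, 8, 9, u, m), (7, 22, 8, 9, x, d)}.
Joining (R ⨝ Q) and S on B yields {(11, 37, 14, 9, u, m, x), (11, 37, 14, 9, x, d, x), (12, 40, 36, 16, a, z, b), (12, 40, 36, 16, k, s, b), (12, 40, 36, 16, m, b, b), (12, 40, 36, 16, u, c, b), (12, 40, 36, 16, w, v, b), (21, 7, 30, 9, u, m, x), (21, 7, 30, 9, x, d, x), (34, 15, 11, 9, u, m, x), (34, 15, 11, 9, x, d, x), (4, 19, 13, 9, u, m, x), (4, 19, 13, 9, x, d, x), (7, 22, 8, 9, u, m, x), (7, 22, 8, 9, x, d, x)}.
π[G, B, E, F, A, C]: project onto (G, B, E, F, A, C) → {(b, 16, a, z, 40, 12), (b, 16, k, s, 40, 12), (b, 16, m, b, 40, 12), (b, 16, u, c, 40, 12), (b, 16, w, v, 40, 12), (x, 9, u, m, 15, 34), (x, 9, u, m, 19, 4), (x, 9, u, m, 22, 7), (x, 9, u, m, 37, 11), (x, 9, u, m, 7, 21), (x, 9, x, d, 15, 34), (x, 9, x, d, 19, 4), (x, 9, x, d, 22, 7), (x, 9, x, d, 37, 11), (x, 9, x, d, 7, 21)}
σ[B = 16]: keep tuples satisfying B = 16 → {(b, 16, a, z, 40, 12), (b, 16, k, s, 40, 12), (b, 16, m, b, 40, 12), (b, 16, u, c, 40, 12), (b, 16, w, v, 40, 12)}
π[G, F, B]: project onto (G, F, B) → {(b, b, 16), (b, c, 16), (b, s, 16), (b, v, 16), (b, z, 16)}

{(b, b, 16), (b, c, 16), (b, s, 16), (b, v, 16), (b, z, 16)}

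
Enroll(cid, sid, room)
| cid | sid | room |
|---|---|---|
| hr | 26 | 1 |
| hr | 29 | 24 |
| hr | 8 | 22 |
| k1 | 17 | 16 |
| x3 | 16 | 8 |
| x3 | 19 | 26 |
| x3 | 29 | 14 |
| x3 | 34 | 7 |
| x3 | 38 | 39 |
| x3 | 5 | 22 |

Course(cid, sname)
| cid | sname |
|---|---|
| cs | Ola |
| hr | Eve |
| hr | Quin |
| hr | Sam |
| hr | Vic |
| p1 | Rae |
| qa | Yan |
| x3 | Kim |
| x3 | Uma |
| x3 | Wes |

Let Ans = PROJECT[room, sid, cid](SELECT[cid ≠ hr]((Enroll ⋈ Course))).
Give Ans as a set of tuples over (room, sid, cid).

{(14, 29, x3), (22, 5, x3), (26, 19, x3), (39, 38, x3), (7, 34, x3), (8, 16, x3)}

Joining Enroll and Course on cid yields {(hr, 26, 1, Eve), (hr, 26, 1, Quin), (hr, 26, 1, Sam), (hr, 26, 1, Vic), (hr, 29, 24, Eve), (hr, 29, 24, Quin), (hr, 29, 24, Sam), (hr, 29, 24, Vic), (hr, 8, 22, Eve), (hr, 8, 22, Quin), (hr, 8, 22, Sam), (hr, 8, 22, Vic), (x3, 16, 8, Kim), (x3, 16, 8, Uma), (x3, 16, 8, Wes), (x3, 19, 26, Kim), (x3, 19, 26, Uma), (x3, 19, 26, Wes), (x3, 29, 14, Kim), (x3, 29, 14, Uma), (x3, 29, 14, Wes), (x3, 34, 7, Kim), (x3, 34, 7, Uma), (x3, 34, 7, Wes), (x3, 38, 39, Kim), (x3, 38, 39, Uma), (x3, 38, 39, Wes), (x3, 5, 22, Kim), (x3, 5, 22, Uma), (x3, 5, 22, Wes)}.
σ[cid ≠ hr]: keep tuples satisfying cid ≠ hr → {(x3, 16, 8, Kim), (x3, 16, 8, Uma), (x3, 16, 8, Wes), (x3, 19, 26, Kim), (x3, 19, 26, Uma), (x3, 19, 26, Wes), (x3, 29, 14, Kim), (x3, 29, 14, Uma), (x3, 29, 14, Wes), (x3, 34, 7, Kim), (x3, 34, 7, Uma), (x3, 34, 7, Wes), (x3, 38, 39, Kim), (x3, 38, 39, Uma), (x3, 38, 39, Wes), (x3, 5, 22, Kim), (x3, 5, 22, Uma), (x3, 5, 22, Wes)}
Projecting to room, sid, cid (12 duplicate(s) eliminated): {(14, 29, x3), (22, 5, x3), (26, 19, x3), (39, 38, x3), (7, 34, x3), (8, 16, x3)}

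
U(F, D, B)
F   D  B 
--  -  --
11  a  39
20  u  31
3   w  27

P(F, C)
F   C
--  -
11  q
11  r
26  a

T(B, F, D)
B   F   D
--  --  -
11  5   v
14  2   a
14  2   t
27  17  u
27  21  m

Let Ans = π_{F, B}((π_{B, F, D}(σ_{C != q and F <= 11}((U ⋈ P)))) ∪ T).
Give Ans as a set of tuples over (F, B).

Natural join on F: {(11, a, 39, q), (11, a, 39, r)}
σ[C != q and F <= 11]: keep tuples satisfying C != q and F <= 11 → {(11, a, 39, r)}
π[B, F, D]: project onto (B, F, D) → {(39, 11, a)}
Set union of the two operands is {(11, 5, v), (14, 2, a), (14, 2, t), (27, 17, u), (27, 21, m), (39, 11, a)}.
π[F, B]: project onto (F, B) (1 duplicate(s) eliminated) → {(11, 39), (17, 27), (2, 14), (21, 27), (5, 11)}

{(11, 39), (17, 27), (2, 14), (21, 27), (5, 11)}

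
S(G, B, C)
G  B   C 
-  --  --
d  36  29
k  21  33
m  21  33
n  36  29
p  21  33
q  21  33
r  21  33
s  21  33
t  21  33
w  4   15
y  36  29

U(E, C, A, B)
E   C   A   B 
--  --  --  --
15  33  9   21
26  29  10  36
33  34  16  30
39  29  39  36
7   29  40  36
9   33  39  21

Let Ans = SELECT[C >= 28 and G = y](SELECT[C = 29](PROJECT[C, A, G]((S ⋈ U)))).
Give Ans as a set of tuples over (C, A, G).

{(29, 10, y), (29, 39, y), (29, 40, y)}

Joining S and U on B, C yields {(d, 36, 29, 26, 10), (d, 36, 29, 39, 39), (d, 36, 29, 7, 40), (k, 21, 33, 15, 9), (k, 21, 33, 9, 39), (m, 21, 33, 15, 9), (m, 21, 33, 9, 39), (n, 36, 29, 26, 10), (n, 36, 29, 39, 39), (n, 36, 29, 7, 40), (p, 21, 33, 15, 9), (p, 21, 33, 9, 39), (q, 21, 33, 15, 9), (q, 21, 33, 9, 39), (r, 21, 33, 15, 9), (r, 21, 33, 9, 39), (s, 21, 33, 15, 9), (s, 21, 33, 9, 39), (t, 21, 33, 15, 9), (t, 21, 33, 9, 39), (y, 36, 29, 26, 10), (y, 36, 29, 39, 39), (y, 36, 29, 7, 40)}.
π_{C, A, G} gives {(29, 10, d), (29, 10, n), (29, 10, y), (29, 39, d), (29, 39, n), (29, 39, y), (29, 40, d), (29, 40, n), (29, 40, y), (33, 39, k), (33, 39, m), (33, 39, p), (33, 39, q), (33, 39, r), (33, 39, s), (33, 39, t), (33, 9, k), (33, 9, m), (33, 9, p), (33, 9, q), (33, 9, r), (33, 9, s), (33, 9, t)}.
σ[C = 29]: keep tuples satisfying C = 29 → {(29, 10, d), (29, 10, n), (29, 10, y), (29, 39, d), (29, 39, n), (29, 39, y), (29, 40, d), (29, 40, n), (29, 40, y)}
σ[C >= 28 and G = y]: keep tuples satisfying C >= 28 and G = y → {(29, 10, y), (29, 39, y), (29, 40, y)}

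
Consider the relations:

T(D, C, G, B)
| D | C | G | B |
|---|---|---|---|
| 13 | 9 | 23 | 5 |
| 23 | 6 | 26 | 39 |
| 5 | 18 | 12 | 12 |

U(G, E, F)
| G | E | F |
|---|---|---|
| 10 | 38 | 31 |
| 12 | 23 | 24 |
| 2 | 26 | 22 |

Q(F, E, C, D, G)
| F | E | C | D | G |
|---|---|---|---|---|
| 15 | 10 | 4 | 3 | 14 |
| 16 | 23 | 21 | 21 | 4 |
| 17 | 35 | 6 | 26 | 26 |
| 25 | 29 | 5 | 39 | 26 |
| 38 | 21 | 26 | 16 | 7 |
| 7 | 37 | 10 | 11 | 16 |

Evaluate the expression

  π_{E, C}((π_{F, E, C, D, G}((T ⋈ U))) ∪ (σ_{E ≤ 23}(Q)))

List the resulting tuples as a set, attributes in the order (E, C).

{(10, 4), (21, 26), (23, 18), (23, 21)}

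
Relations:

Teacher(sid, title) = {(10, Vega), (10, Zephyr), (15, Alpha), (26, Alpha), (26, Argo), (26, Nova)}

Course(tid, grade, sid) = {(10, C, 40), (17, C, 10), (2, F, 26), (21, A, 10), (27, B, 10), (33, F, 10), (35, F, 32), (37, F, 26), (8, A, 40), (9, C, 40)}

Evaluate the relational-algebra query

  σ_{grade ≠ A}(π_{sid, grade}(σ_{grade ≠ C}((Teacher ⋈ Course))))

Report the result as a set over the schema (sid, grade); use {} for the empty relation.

Teacher ⋈ Course (natural join on sid): {(10, Vega, 17, C), (10, Vega, 21, A), (10, Vega, 27, B), (10, Vega, 33, F), (10, Zephyr, 17, C), (10, Zephyr, 21, A), (10, Zephyr, 27, B), (10, Zephyr, 33, F), (26, Alpha, 2, F), (26, Alpha, 37, F), (26, Argo, 2, F), (26, Argo, 37, F), (26, Nova, 2, F), (26, Nova, 37, F)}
Filtering on grade ≠ C leaves {(10, Vega, 21, A), (10, Vega, 27, B), (10, Vega, 33, F), (10, Zephyr, 21, A), (10, Zephyr, 27, B), (10, Zephyr, 33, F), (26, Alpha, 2, F), (26, Alpha, 37, F), (26, Argo, 2, F), (26, Argo, 37, F), (26, Nova, 2, F), (26, Nova, 37, F)}.
Keep only column(s) sid, grade (8 duplicate(s) eliminated): {(10, A), (10, B), (10, F), (26, F)}
Filtering on grade ≠ A leaves {(10, B), (10, F), (26, F)}.

{(10, B), (10, F), (26, F)}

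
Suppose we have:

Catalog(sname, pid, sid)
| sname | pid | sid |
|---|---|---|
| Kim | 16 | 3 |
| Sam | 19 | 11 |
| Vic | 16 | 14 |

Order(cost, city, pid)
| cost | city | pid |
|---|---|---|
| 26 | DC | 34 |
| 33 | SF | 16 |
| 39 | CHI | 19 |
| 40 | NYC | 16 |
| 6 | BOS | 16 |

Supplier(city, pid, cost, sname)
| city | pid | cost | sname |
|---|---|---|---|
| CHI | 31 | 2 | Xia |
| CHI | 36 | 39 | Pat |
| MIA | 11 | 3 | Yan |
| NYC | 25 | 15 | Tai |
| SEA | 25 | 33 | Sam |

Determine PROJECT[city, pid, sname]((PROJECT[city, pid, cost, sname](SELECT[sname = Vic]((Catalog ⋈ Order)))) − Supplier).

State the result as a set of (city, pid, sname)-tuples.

{(BOS, 16, Vic), (NYC, 16, Vic), (SF, 16, Vic)}

Natural join on pid: {(Kim, 16, 3, 33, SF), (Kim, 16, 3, 40, NYC), (Kim, 16, 3, 6, BOS), (Sam, 19, 11, 39, CHI), (Vic, 16, 14, 33, SF), (Vic, 16, 14, 40, NYC), (Vic, 16, 14, 6, BOS)}
Filtering on sname = Vic leaves {(Vic, 16, 14, 33, SF), (Vic, 16, 14, 40, NYC), (Vic, 16, 14, 6, BOS)}.
Keep only column(s) city, pid, cost, sname: {(BOS, 16, 6, Vic), (NYC, 16, 40, Vic), (SF, 16, 33, Vic)}
Taking the difference: {(BOS, 16, 6, Vic), (NYC, 16, 40, Vic), (SF, 16, 33, Vic)}
Keep only column(s) city, pid, sname: {(BOS, 16, Vic), (NYC, 16, Vic), (SF, 16, Vic)}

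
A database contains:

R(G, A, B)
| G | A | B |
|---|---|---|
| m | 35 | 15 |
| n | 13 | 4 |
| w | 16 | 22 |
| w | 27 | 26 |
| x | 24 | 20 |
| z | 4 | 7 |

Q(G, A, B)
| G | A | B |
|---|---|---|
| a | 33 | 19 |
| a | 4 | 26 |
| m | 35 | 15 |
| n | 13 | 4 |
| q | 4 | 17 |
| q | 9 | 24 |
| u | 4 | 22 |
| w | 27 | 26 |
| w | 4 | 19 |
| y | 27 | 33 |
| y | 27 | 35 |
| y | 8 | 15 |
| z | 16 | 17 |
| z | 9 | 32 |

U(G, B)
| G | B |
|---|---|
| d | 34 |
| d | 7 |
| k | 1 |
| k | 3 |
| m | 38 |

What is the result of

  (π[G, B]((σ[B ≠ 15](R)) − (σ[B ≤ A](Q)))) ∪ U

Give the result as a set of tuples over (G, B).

{(d, 34), (d, 7), (k, 1), (k, 3), (m, 38), (w, 22), (x, 20), (z, 7)}

Filtering on B ≠ 15 leaves {(n, 13, 4), (w, 16, 22), (w, 27, 26), (x, 24, 20), (z, 4, 7)}.
Filtering on B ≤ A leaves {(a, 33, 19), (m, 35, 15), (n, 13, 4), (w, 27, 26)}.
Difference: {(n, 13, 4), (w, 16, 22), (w, 27, 26), (x, 24, 20), (z, 4, 7)} with {(a, 33, 19), (m, 35, 15), (n, 13, 4), (w, 27, 26)} → {(w, 16, 22), (x, 24, 20), (z, 4, 7)}
π_{G, B} gives {(w, 22), (x, 20), (z, 7)}.
Union: {(w, 22), (x, 20), (z, 7)} with {(d, 34), (d, 7), (k, 1), (k, 3), (m, 38)} → {(d, 34), (d, 7), (k, 1), (k, 3), (m, 38), (w, 22), (x, 20), (z, 7)}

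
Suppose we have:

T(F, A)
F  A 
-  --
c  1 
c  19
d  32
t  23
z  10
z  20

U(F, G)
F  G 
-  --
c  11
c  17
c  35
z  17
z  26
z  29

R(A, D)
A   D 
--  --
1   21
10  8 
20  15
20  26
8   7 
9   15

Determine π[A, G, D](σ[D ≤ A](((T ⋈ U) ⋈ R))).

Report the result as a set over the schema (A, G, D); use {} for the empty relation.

{(10, 17, 8), (10, 26, 8), (10, 29, 8), (20, 17, 15), (20, 26, 15), (20, 29, 15)}

Joining T and U on F yields {(c, 1, 11), (c, 1, 17), (c, 1, 35), (c, 19, 11), (c, 19, 17), (c, 19, 35), (z, 10, 17), (z, 10, 26), (z, 10, 29), (z, 20, 17), (z, 20, 26), (z, 20, 29)}.
Joining (T ⋈ U) and R on A yields {(c, 1, 11, 21), (c, 1, 17, 21), (c, 1, 35, 21), (z, 10, 17, 8), (z, 10, 26, 8), (z, 10, 29, 8), (z, 20, 17, 15), (z, 20, 17, 26), (z, 20, 26, 15), (z, 20, 26, 26), (z, 20, 29, 15), (z, 20, 29, 26)}.
Filtering on D ≤ A leaves {(z, 10, 17, 8), (z, 10, 26, 8), (z, 10, 29, 8), (z, 20, 17, 15), (z, 20, 26, 15), (z, 20, 29, 15)}.
Keep only column(s) A, G, D: {(10, 17, 8), (10, 26, 8), (10, 29, 8), (20, 17, 15), (20, 26, 15), (20, 29, 15)}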